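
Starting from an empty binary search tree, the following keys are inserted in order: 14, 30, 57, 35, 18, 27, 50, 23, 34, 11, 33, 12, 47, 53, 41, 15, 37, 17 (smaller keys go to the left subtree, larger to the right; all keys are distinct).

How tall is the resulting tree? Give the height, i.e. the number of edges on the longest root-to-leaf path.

7

Insert 14: tree is empty, so 14 becomes the root.
Insert 30: 30 > 14 → go right. Place as right child of 14.
Insert 57: 57 > 14 → go right; 57 > 30 → go right. Place as right child of 30.
Insert 35: 35 > 14 → go right; 35 > 30 → go right; 35 < 57 → go left. Place as left child of 57.
Insert 18: 18 > 14 → go right; 18 < 30 → go left. Place as left child of 30.
Insert 27: 27 > 14 → go right; 27 < 30 → go left; 27 > 18 → go right. Place as right child of 18.
Insert 50: 50 > 14 → go right; 50 > 30 → go right; 50 < 57 → go left; 50 > 35 → go right. Place as right child of 35.
Insert 23: 23 > 14 → go right; 23 < 30 → go left; 23 > 18 → go right; 23 < 27 → go left. Place as left child of 27.
Insert 34: 34 > 14 → go right; 34 > 30 → go right; 34 < 57 → go left; 34 < 35 → go left. Place as left child of 35.
Insert 11: 11 < 14 → go left. Place as left child of 14.
Insert 33: 33 > 14 → go right; 33 > 30 → go right; 33 < 57 → go left; 33 < 35 → go left; 33 < 34 → go left. Place as left child of 34.
Insert 12: 12 < 14 → go left; 12 > 11 → go right. Place as right child of 11.
Insert 47: 47 > 14 → go right; 47 > 30 → go right; 47 < 57 → go left; 47 > 35 → go right; 47 < 50 → go left. Place as left child of 50.
Insert 53: 53 > 14 → go right; 53 > 30 → go right; 53 < 57 → go left; 53 > 35 → go right; 53 > 50 → go right. Place as right child of 50.
Insert 41: 41 > 14 → go right; 41 > 30 → go right; 41 < 57 → go left; 41 > 35 → go right; 41 < 50 → go left; 41 < 47 → go left. Place as left child of 47.
Insert 15: 15 > 14 → go right; 15 < 30 → go left; 15 < 18 → go left. Place as left child of 18.
Insert 37: 37 > 14 → go right; 37 > 30 → go right; 37 < 57 → go left; 37 > 35 → go right; 37 < 50 → go left; 37 < 47 → go left; 37 < 41 → go left. Place as left child of 41.
Insert 17: 17 > 14 → go right; 17 < 30 → go left; 17 < 18 → go left; 17 > 15 → go right. Place as right child of 15.

The deepest node is 37 at depth 7.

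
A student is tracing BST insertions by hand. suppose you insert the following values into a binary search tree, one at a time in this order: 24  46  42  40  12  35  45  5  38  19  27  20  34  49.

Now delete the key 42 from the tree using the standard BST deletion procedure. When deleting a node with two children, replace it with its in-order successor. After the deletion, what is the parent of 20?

19

Insert 24: tree is empty, so 24 becomes the root.
Insert 46: 46 > 24 → go right. Place as right child of 24.
Insert 42: 42 > 24 → go right; 42 < 46 → go left. Place as left child of 46.
Insert 40: 40 > 24 → go right; 40 < 46 → go left; 40 < 42 → go left. Place as left child of 42.
Insert 12: 12 < 24 → go left. Place as left child of 24.
Insert 35: 35 > 24 → go right; 35 < 46 → go left; 35 < 42 → go left; 35 < 40 → go left. Place as left child of 40.
Insert 45: 45 > 24 → go right; 45 < 46 → go left; 45 > 42 → go right. Place as right child of 42.
Insert 5: 5 < 24 → go left; 5 < 12 → go left. Place as left child of 12.
Insert 38: 38 > 24 → go right; 38 < 46 → go left; 38 < 42 → go left; 38 < 40 → go left; 38 > 35 → go right. Place as right child of 35.
Insert 19: 19 < 24 → go left; 19 > 12 → go right. Place as right child of 12.
Insert 27: 27 > 24 → go right; 27 < 46 → go left; 27 < 42 → go left; 27 < 40 → go left; 27 < 35 → go left. Place as left child of 35.
Insert 20: 20 < 24 → go left; 20 > 12 → go right; 20 > 19 → go right. Place as right child of 19.
Insert 34: 34 > 24 → go right; 34 < 46 → go left; 34 < 42 → go left; 34 < 40 → go left; 34 < 35 → go left; 34 > 27 → go right. Place as right child of 27.
Insert 49: 49 > 24 → go right; 49 > 46 → go right. Place as right child of 46.

Delete 42 (two children — replace with in-order successor).
After deletion, 20's parent is 19.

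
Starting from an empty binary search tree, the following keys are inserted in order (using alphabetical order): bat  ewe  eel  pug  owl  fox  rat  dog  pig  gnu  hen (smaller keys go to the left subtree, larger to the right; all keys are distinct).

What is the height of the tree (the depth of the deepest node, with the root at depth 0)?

6

Insert bat: tree is empty, so bat becomes the root.
Insert ewe: ewe > bat → go right. Place as right child of bat.
Insert eel: eel > bat → go right; eel < ewe → go left. Place as left child of ewe.
Insert pug: pug > bat → go right; pug > ewe → go right. Place as right child of ewe.
Insert owl: owl > bat → go right; owl > ewe → go right; owl < pug → go left. Place as left child of pug.
Insert fox: fox > bat → go right; fox > ewe → go right; fox < pug → go left; fox < owl → go left. Place as left child of owl.
Insert rat: rat > bat → go right; rat > ewe → go right; rat > pug → go right. Place as right child of pug.
Insert dog: dog > bat → go right; dog < ewe → go left; dog < eel → go left. Place as left child of eel.
Insert pig: pig > bat → go right; pig > ewe → go right; pig < pug → go left; pig > owl → go right. Place as right child of owl.
Insert gnu: gnu > bat → go right; gnu > ewe → go right; gnu < pug → go left; gnu < owl → go left; gnu > fox → go right. Place as right child of fox.
Insert hen: hen > bat → go right; hen > ewe → go right; hen < pug → go left; hen < owl → go left; hen > fox → go right; hen > gnu → go right. Place as right child of gnu.

The deepest node is hen at depth 6.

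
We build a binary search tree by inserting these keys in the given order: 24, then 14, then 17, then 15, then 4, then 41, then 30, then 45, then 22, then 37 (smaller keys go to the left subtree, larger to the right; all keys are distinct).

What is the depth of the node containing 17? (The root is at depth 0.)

Resulting structure (node: left, right):
  24: L=14, R=41
  14: L=4, R=17
  17: L=15, R=22
  15: L=–, R=–
  4: L=–, R=–
  41: L=30, R=45
  30: L=–, R=37
  45: L=–, R=–
  22: L=–, R=–
  37: L=–, R=–

Path to 17: 24 → 14 → 17, which is 2 edges.

2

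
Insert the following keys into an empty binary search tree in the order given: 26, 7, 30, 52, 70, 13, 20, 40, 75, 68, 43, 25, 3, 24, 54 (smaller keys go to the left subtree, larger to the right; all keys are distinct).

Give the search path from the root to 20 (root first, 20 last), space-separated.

Insert 26: tree is empty, so 26 becomes the root.
Insert 7: 7 < 26 → go left. Place as left child of 26.
Insert 30: 30 > 26 → go right. Place as right child of 26.
Insert 52: 52 > 26 → go right; 52 > 30 → go right. Place as right child of 30.
Insert 70: 70 > 26 → go right; 70 > 30 → go right; 70 > 52 → go right. Place as right child of 52.
Insert 13: 13 < 26 → go left; 13 > 7 → go right. Place as right child of 7.
Insert 20: 20 < 26 → go left; 20 > 7 → go right; 20 > 13 → go right. Place as right child of 13.
Insert 40: 40 > 26 → go right; 40 > 30 → go right; 40 < 52 → go left. Place as left child of 52.
Insert 75: 75 > 26 → go right; 75 > 30 → go right; 75 > 52 → go right; 75 > 70 → go right. Place as right child of 70.
Insert 68: 68 > 26 → go right; 68 > 30 → go right; 68 > 52 → go right; 68 < 70 → go left. Place as left child of 70.
Insert 43: 43 > 26 → go right; 43 > 30 → go right; 43 < 52 → go left; 43 > 40 → go right. Place as right child of 40.
Insert 25: 25 < 26 → go left; 25 > 7 → go right; 25 > 13 → go right; 25 > 20 → go right. Place as right child of 20.
Insert 3: 3 < 26 → go left; 3 < 7 → go left. Place as left child of 7.
Insert 24: 24 < 26 → go left; 24 > 7 → go right; 24 > 13 → go right; 24 > 20 → go right; 24 < 25 → go left. Place as left child of 25.
Insert 54: 54 > 26 → go right; 54 > 30 → go right; 54 > 52 → go right; 54 < 70 → go left; 54 < 68 → go left. Place as left child of 68.

26 7 13 20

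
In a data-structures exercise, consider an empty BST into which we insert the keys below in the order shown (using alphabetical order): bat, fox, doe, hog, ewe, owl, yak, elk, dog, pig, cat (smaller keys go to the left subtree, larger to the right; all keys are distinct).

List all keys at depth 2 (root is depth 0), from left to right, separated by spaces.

Resulting structure (node: left, right):
  bat: L=–, R=fox
  fox: L=doe, R=hog
  doe: L=cat, R=ewe
  hog: L=–, R=owl
  ewe: L=elk, R=–
  owl: L=–, R=yak
  yak: L=pig, R=–
  elk: L=dog, R=–
  dog: L=–, R=–
  pig: L=–, R=–
  cat: L=–, R=–

doe hog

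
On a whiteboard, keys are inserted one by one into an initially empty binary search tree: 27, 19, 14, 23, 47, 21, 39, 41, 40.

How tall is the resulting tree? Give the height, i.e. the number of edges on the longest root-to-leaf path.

4

27: root
19: left child of 27 (depth 1)
14: left child of 19 (depth 2)
23: right child of 19 (depth 2)
47: right child of 27 (depth 1)
21: left child of 23 (depth 3)
39: left child of 47 (depth 2)
41: right child of 39 (depth 3)
40: left child of 41 (depth 4)

The deepest node is 40 at depth 4.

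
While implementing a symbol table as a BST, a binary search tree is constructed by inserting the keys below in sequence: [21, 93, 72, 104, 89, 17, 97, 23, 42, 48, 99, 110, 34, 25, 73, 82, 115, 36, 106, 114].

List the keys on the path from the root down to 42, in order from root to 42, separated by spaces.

21: root
93: right child of 21 (depth 1)
72: left child of 93 (depth 2)
104: right child of 93 (depth 2)
89: right child of 72 (depth 3)
17: left child of 21 (depth 1)
97: left child of 104 (depth 3)
23: left child of 72 (depth 3)
42: right child of 23 (depth 4)
48: right child of 42 (depth 5)
99: right child of 97 (depth 4)
110: right child of 104 (depth 3)
34: left child of 42 (depth 5)
25: left child of 34 (depth 6)
73: left child of 89 (depth 4)
82: right child of 73 (depth 5)
115: right child of 110 (depth 4)
36: right child of 34 (depth 6)
106: left child of 110 (depth 4)
114: left child of 115 (depth 5)

21 93 72 23 42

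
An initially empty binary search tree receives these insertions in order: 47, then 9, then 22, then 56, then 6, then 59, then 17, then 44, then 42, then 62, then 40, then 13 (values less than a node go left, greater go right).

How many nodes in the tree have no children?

4

Resulting structure (node: left, right):
  47: L=9, R=56
  9: L=6, R=22
  22: L=17, R=44
  56: L=–, R=59
  6: L=–, R=–
  59: L=–, R=62
  17: L=13, R=–
  44: L=42, R=–
  42: L=40, R=–
  62: L=–, R=–
  40: L=–, R=–
  13: L=–, R=–

Leaves: 6, 13, 40, 62 — 4 in total.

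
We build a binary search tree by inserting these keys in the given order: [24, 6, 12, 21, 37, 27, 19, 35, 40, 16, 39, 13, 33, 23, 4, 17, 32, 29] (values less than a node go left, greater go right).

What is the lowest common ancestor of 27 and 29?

27

Insert 24: tree is empty, so 24 becomes the root.
Insert 6: 6 < 24 → go left. Place as left child of 24.
Insert 12: 12 < 24 → go left; 12 > 6 → go right. Place as right child of 6.
Insert 21: 21 < 24 → go left; 21 > 6 → go right; 21 > 12 → go right. Place as right child of 12.
Insert 37: 37 > 24 → go right. Place as right child of 24.
Insert 27: 27 > 24 → go right; 27 < 37 → go left. Place as left child of 37.
Insert 19: 19 < 24 → go left; 19 > 6 → go right; 19 > 12 → go right; 19 < 21 → go left. Place as left child of 21.
Insert 35: 35 > 24 → go right; 35 < 37 → go left; 35 > 27 → go right. Place as right child of 27.
Insert 40: 40 > 24 → go right; 40 > 37 → go right. Place as right child of 37.
Insert 16: 16 < 24 → go left; 16 > 6 → go right; 16 > 12 → go right; 16 < 21 → go left; 16 < 19 → go left. Place as left child of 19.
Insert 39: 39 > 24 → go right; 39 > 37 → go right; 39 < 40 → go left. Place as left child of 40.
Insert 13: 13 < 24 → go left; 13 > 6 → go right; 13 > 12 → go right; 13 < 21 → go left; 13 < 19 → go left; 13 < 16 → go left. Place as left child of 16.
Insert 33: 33 > 24 → go right; 33 < 37 → go left; 33 > 27 → go right; 33 < 35 → go left. Place as left child of 35.
Insert 23: 23 < 24 → go left; 23 > 6 → go right; 23 > 12 → go right; 23 > 21 → go right. Place as right child of 21.
Insert 4: 4 < 24 → go left; 4 < 6 → go left. Place as left child of 6.
Insert 17: 17 < 24 → go left; 17 > 6 → go right; 17 > 12 → go right; 17 < 21 → go left; 17 < 19 → go left; 17 > 16 → go right. Place as right child of 16.
Insert 32: 32 > 24 → go right; 32 < 37 → go left; 32 > 27 → go right; 32 < 35 → go left; 32 < 33 → go left. Place as left child of 33.
Insert 29: 29 > 24 → go right; 29 < 37 → go left; 29 > 27 → go right; 29 < 35 → go left; 29 < 33 → go left; 29 < 32 → go left. Place as left child of 32.

Path to 27: 24 → 37 → 27
Path to 29: 24 → 37 → 27 → 35 → 33 → 32 → 29
27 lies on both paths and is an ancestor of the other node.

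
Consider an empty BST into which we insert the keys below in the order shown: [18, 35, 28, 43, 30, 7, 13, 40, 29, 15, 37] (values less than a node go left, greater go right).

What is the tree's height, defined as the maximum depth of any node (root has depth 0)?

4

18: root
35: right child of 18 (depth 1)
28: left child of 35 (depth 2)
43: right child of 35 (depth 2)
30: right child of 28 (depth 3)
7: left child of 18 (depth 1)
13: right child of 7 (depth 2)
40: left child of 43 (depth 3)
29: left child of 30 (depth 4)
15: right child of 13 (depth 3)
37: left child of 40 (depth 4)

The deepest node is 29 at depth 4.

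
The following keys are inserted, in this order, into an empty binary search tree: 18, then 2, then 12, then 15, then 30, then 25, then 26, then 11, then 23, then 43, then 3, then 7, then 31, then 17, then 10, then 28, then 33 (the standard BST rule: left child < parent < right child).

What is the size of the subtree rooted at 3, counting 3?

3

Resulting structure (node: left, right):
  18: L=2, R=30
  2: L=–, R=12
  12: L=11, R=15
  15: L=–, R=17
  30: L=25, R=43
  25: L=23, R=26
  26: L=–, R=28
  11: L=3, R=–
  23: L=–, R=–
  43: L=31, R=–
  3: L=–, R=7
  7: L=–, R=10
  31: L=–, R=33
  17: L=–, R=–
  10: L=–, R=–
  28: L=–, R=–
  33: L=–, R=–

Subtree rooted at 3 contains: 3, 7, 10 — 3 nodes.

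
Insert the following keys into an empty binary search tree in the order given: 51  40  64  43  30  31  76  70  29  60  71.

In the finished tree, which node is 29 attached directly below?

30

Resulting structure (node: left, right):
  51: L=40, R=64
  40: L=30, R=43
  64: L=60, R=76
  43: L=–, R=–
  30: L=29, R=31
  31: L=–, R=–
  76: L=70, R=–
  70: L=–, R=71
  29: L=–, R=–
  60: L=–, R=–
  71: L=–, R=–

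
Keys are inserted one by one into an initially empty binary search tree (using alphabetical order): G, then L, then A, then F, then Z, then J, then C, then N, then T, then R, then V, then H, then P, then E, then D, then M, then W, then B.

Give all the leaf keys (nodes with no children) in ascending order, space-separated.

G: root
L: right child of G (depth 1)
A: left child of G (depth 1)
F: right child of A (depth 2)
Z: right child of L (depth 2)
J: left child of L (depth 2)
C: left child of F (depth 3)
N: left child of Z (depth 3)
T: right child of N (depth 4)
R: left child of T (depth 5)
V: right child of T (depth 5)
H: left child of J (depth 3)
P: left child of R (depth 6)
E: right child of C (depth 4)
D: left child of E (depth 5)
M: left child of N (depth 4)
W: right child of V (depth 6)
B: left child of C (depth 4)

B D H M P W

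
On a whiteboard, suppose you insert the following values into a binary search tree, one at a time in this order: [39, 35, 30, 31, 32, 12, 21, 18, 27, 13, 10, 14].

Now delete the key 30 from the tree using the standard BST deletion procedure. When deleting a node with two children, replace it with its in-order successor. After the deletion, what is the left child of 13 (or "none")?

none

39: root
35: left child of 39 (depth 1)
30: left child of 35 (depth 2)
31: right child of 30 (depth 3)
32: right child of 31 (depth 4)
12: left child of 30 (depth 3)
21: right child of 12 (depth 4)
18: left child of 21 (depth 5)
27: right child of 21 (depth 5)
13: left child of 18 (depth 6)
10: left child of 12 (depth 4)
14: right child of 13 (depth 7)

Delete 30 (two children — replace with in-order successor).
After deletion, 13's left child: none.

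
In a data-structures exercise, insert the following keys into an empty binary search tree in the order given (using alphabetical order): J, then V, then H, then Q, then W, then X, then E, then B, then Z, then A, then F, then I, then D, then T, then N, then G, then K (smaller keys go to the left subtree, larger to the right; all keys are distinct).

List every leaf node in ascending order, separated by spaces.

J: root
V: right child of J (depth 1)
H: left child of J (depth 1)
Q: left child of V (depth 2)
W: right child of V (depth 2)
X: right child of W (depth 3)
E: left child of H (depth 2)
B: left child of E (depth 3)
Z: right child of X (depth 4)
A: left child of B (depth 4)
F: right child of E (depth 3)
I: right child of H (depth 2)
D: right child of B (depth 4)
T: right child of Q (depth 3)
N: left child of Q (depth 3)
G: right child of F (depth 4)
K: left child of N (depth 4)

A D G I K T Z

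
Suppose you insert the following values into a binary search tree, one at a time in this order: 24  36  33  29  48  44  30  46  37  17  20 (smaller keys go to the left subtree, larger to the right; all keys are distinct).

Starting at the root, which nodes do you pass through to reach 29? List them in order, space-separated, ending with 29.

Insert 24: tree is empty, so 24 becomes the root.
Insert 36: 36 > 24 → go right. Place as right child of 24.
Insert 33: 33 > 24 → go right; 33 < 36 → go left. Place as left child of 36.
Insert 29: 29 > 24 → go right; 29 < 36 → go left; 29 < 33 → go left. Place as left child of 33.
Insert 48: 48 > 24 → go right; 48 > 36 → go right. Place as right child of 36.
Insert 44: 44 > 24 → go right; 44 > 36 → go right; 44 < 48 → go left. Place as left child of 48.
Insert 30: 30 > 24 → go right; 30 < 36 → go left; 30 < 33 → go left; 30 > 29 → go right. Place as right child of 29.
Insert 46: 46 > 24 → go right; 46 > 36 → go right; 46 < 48 → go left; 46 > 44 → go right. Place as right child of 44.
Insert 37: 37 > 24 → go right; 37 > 36 → go right; 37 < 48 → go left; 37 < 44 → go left. Place as left child of 44.
Insert 17: 17 < 24 → go left. Place as left child of 24.
Insert 20: 20 < 24 → go left; 20 > 17 → go right. Place as right child of 17.

24 36 33 29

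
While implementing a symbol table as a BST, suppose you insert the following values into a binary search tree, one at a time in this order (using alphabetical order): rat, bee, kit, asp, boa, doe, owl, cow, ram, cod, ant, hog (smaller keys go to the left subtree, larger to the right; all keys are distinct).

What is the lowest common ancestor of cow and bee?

Insert rat: tree is empty, so rat becomes the root.
Insert bee: bee < rat → go left. Place as left child of rat.
Insert kit: kit < rat → go left; kit > bee → go right. Place as right child of bee.
Insert asp: asp < rat → go left; asp < bee → go left. Place as left child of bee.
Insert boa: boa < rat → go left; boa > bee → go right; boa < kit → go left. Place as left child of kit.
Insert doe: doe < rat → go left; doe > bee → go right; doe < kit → go left; doe > boa → go right. Place as right child of boa.
Insert owl: owl < rat → go left; owl > bee → go right; owl > kit → go right. Place as right child of kit.
Insert cow: cow < rat → go left; cow > bee → go right; cow < kit → go left; cow > boa → go right; cow < doe → go left. Place as left child of doe.
Insert ram: ram < rat → go left; ram > bee → go right; ram > kit → go right; ram > owl → go right. Place as right child of owl.
Insert cod: cod < rat → go left; cod > bee → go right; cod < kit → go left; cod > boa → go right; cod < doe → go left; cod < cow → go left. Place as left child of cow.
Insert ant: ant < rat → go left; ant < bee → go left; ant < asp → go left. Place as left child of asp.
Insert hog: hog < rat → go left; hog > bee → go right; hog < kit → go left; hog > boa → go right; hog > doe → go right. Place as right child of doe.

Path to cow: rat → bee → kit → boa → doe → cow
Path to bee: rat → bee
bee lies on both paths and is an ancestor of the other node.

bee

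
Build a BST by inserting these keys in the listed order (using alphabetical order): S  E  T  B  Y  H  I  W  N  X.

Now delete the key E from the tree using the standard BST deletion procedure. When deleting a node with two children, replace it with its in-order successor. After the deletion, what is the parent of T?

S: root
E: left child of S (depth 1)
T: right child of S (depth 1)
B: left child of E (depth 2)
Y: right child of T (depth 2)
H: right child of E (depth 2)
I: right child of H (depth 3)
W: left child of Y (depth 3)
N: right child of I (depth 4)
X: right child of W (depth 4)

Delete E (two children — replace with in-order successor).
After deletion, T's parent is S.

S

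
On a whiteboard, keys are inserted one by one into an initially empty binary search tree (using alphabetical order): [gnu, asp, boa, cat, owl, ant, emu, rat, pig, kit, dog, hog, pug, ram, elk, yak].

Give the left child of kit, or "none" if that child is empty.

Insert gnu: tree is empty, so gnu becomes the root.
Insert asp: asp < gnu → go left. Place as left child of gnu.
Insert boa: boa < gnu → go left; boa > asp → go right. Place as right child of asp.
Insert cat: cat < gnu → go left; cat > asp → go right; cat > boa → go right. Place as right child of boa.
Insert owl: owl > gnu → go right. Place as right child of gnu.
Insert ant: ant < gnu → go left; ant < asp → go left. Place as left child of asp.
Insert emu: emu < gnu → go left; emu > asp → go right; emu > boa → go right; emu > cat → go right. Place as right child of cat.
Insert rat: rat > gnu → go right; rat > owl → go right. Place as right child of owl.
Insert pig: pig > gnu → go right; pig > owl → go right; pig < rat → go left. Place as left child of rat.
Insert kit: kit > gnu → go right; kit < owl → go left. Place as left child of owl.
Insert dog: dog < gnu → go left; dog > asp → go right; dog > boa → go right; dog > cat → go right; dog < emu → go left. Place as left child of emu.
Insert hog: hog > gnu → go right; hog < owl → go left; hog < kit → go left. Place as left child of kit.
Insert pug: pug > gnu → go right; pug > owl → go right; pug < rat → go left; pug > pig → go right. Place as right child of pig.
Insert ram: ram > gnu → go right; ram > owl → go right; ram < rat → go left; ram > pig → go right; ram > pug → go right. Place as right child of pug.
Insert elk: elk < gnu → go left; elk > asp → go right; elk > boa → go right; elk > cat → go right; elk < emu → go left; elk > dog → go right. Place as right child of dog.
Insert yak: yak > gnu → go right; yak > owl → go right; yak > rat → go right. Place as right child of rat.

hog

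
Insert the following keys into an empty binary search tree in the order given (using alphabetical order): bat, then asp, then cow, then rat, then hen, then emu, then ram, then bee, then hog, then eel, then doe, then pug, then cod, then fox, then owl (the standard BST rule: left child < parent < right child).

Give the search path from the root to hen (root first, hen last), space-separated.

Insert bat: tree is empty, so bat becomes the root.
Insert asp: asp < bat → go left. Place as left child of bat.
Insert cow: cow > bat → go right. Place as right child of bat.
Insert rat: rat > bat → go right; rat > cow → go right. Place as right child of cow.
Insert hen: hen > bat → go right; hen > cow → go right; hen < rat → go left. Place as left child of rat.
Insert emu: emu > bat → go right; emu > cow → go right; emu < rat → go left; emu < hen → go left. Place as left child of hen.
Insert ram: ram > bat → go right; ram > cow → go right; ram < rat → go left; ram > hen → go right. Place as right child of hen.
Insert bee: bee > bat → go right; bee < cow → go left. Place as left child of cow.
Insert hog: hog > bat → go right; hog > cow → go right; hog < rat → go left; hog > hen → go right; hog < ram → go left. Place as left child of ram.
Insert eel: eel > bat → go right; eel > cow → go right; eel < rat → go left; eel < hen → go left; eel < emu → go left. Place as left child of emu.
Insert doe: doe > bat → go right; doe > cow → go right; doe < rat → go left; doe < hen → go left; doe < emu → go left; doe < eel → go left. Place as left child of eel.
Insert pug: pug > bat → go right; pug > cow → go right; pug < rat → go left; pug > hen → go right; pug < ram → go left; pug > hog → go right. Place as right child of hog.
Insert cod: cod > bat → go right; cod < cow → go left; cod > bee → go right. Place as right child of bee.
Insert fox: fox > bat → go right; fox > cow → go right; fox < rat → go left; fox < hen → go left; fox > emu → go right. Place as right child of emu.
Insert owl: owl > bat → go right; owl > cow → go right; owl < rat → go left; owl > hen → go right; owl < ram → go left; owl > hog → go right; owl < pug → go left. Place as left child of pug.

bat cow rat hen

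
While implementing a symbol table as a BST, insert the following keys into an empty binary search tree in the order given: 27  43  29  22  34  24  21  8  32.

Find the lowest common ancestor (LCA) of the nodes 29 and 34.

29

Resulting structure (node: left, right):
  27: L=22, R=43
  43: L=29, R=–
  29: L=–, R=34
  22: L=21, R=24
  34: L=32, R=–
  24: L=–, R=–
  21: L=8, R=–
  8: L=–, R=–
  32: L=–, R=–

Path to 29: 27 → 43 → 29
Path to 34: 27 → 43 → 29 → 34
29 lies on both paths and is an ancestor of the other node.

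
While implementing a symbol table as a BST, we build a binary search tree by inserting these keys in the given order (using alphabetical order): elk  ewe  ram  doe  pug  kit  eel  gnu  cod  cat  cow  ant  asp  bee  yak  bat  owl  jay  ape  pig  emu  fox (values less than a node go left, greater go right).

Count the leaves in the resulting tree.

9

Insert elk: tree is empty, so elk becomes the root.
Insert ewe: ewe > elk → go right. Place as right child of elk.
Insert ram: ram > elk → go right; ram > ewe → go right. Place as right child of ewe.
Insert doe: doe < elk → go left. Place as left child of elk.
Insert pug: pug > elk → go right; pug > ewe → go right; pug < ram → go left. Place as left child of ram.
Insert kit: kit > elk → go right; kit > ewe → go right; kit < ram → go left; kit < pug → go left. Place as left child of pug.
Insert eel: eel < elk → go left; eel > doe → go right. Place as right child of doe.
Insert gnu: gnu > elk → go right; gnu > ewe → go right; gnu < ram → go left; gnu < pug → go left; gnu < kit → go left. Place as left child of kit.
Insert cod: cod < elk → go left; cod < doe → go left. Place as left child of doe.
Insert cat: cat < elk → go left; cat < doe → go left; cat < cod → go left. Place as left child of cod.
Insert cow: cow < elk → go left; cow < doe → go left; cow > cod → go right. Place as right child of cod.
Insert ant: ant < elk → go left; ant < doe → go left; ant < cod → go left; ant < cat → go left. Place as left child of cat.
Insert asp: asp < elk → go left; asp < doe → go left; asp < cod → go left; asp < cat → go left; asp > ant → go right. Place as right child of ant.
Insert bee: bee < elk → go left; bee < doe → go left; bee < cod → go left; bee < cat → go left; bee > ant → go right; bee > asp → go right. Place as right child of asp.
Insert yak: yak > elk → go right; yak > ewe → go right; yak > ram → go right. Place as right child of ram.
Insert bat: bat < elk → go left; bat < doe → go left; bat < cod → go left; bat < cat → go left; bat > ant → go right; bat > asp → go right; bat < bee → go left. Place as left child of bee.
Insert owl: owl > elk → go right; owl > ewe → go right; owl < ram → go left; owl < pug → go left; owl > kit → go right. Place as right child of kit.
Insert jay: jay > elk → go right; jay > ewe → go right; jay < ram → go left; jay < pug → go left; jay < kit → go left; jay > gnu → go right. Place as right child of gnu.
Insert ape: ape < elk → go left; ape < doe → go left; ape < cod → go left; ape < cat → go left; ape > ant → go right; ape < asp → go left. Place as left child of asp.
Insert pig: pig > elk → go right; pig > ewe → go right; pig < ram → go left; pig < pug → go left; pig > kit → go right; pig > owl → go right. Place as right child of owl.
Insert emu: emu > elk → go right; emu < ewe → go left. Place as left child of ewe.
Insert fox: fox > elk → go right; fox > ewe → go right; fox < ram → go left; fox < pug → go left; fox < kit → go left; fox < gnu → go left. Place as left child of gnu.

Leaves: ape, bat, cow, eel, emu, fox, jay, pig, yak — 9 in total.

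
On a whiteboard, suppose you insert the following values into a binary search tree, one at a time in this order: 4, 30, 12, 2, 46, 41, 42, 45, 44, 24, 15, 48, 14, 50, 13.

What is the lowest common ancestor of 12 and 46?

Resulting structure (node: left, right):
  4: L=2, R=30
  30: L=12, R=46
  12: L=–, R=24
  2: L=–, R=–
  46: L=41, R=48
  41: L=–, R=42
  42: L=–, R=45
  45: L=44, R=–
  44: L=–, R=–
  24: L=15, R=–
  15: L=14, R=–
  48: L=–, R=50
  14: L=13, R=–
  50: L=–, R=–
  13: L=–, R=–

Path to 12: 4 → 30 → 12
Path to 46: 4 → 30 → 46
The paths share a prefix ending at 30, then split left and right.

30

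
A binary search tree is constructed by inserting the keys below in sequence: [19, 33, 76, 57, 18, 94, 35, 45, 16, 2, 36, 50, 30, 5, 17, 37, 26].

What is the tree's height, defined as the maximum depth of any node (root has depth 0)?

Insert 19: tree is empty, so 19 becomes the root.
Insert 33: 33 > 19 → go right. Place as right child of 19.
Insert 76: 76 > 19 → go right; 76 > 33 → go right. Place as right child of 33.
Insert 57: 57 > 19 → go right; 57 > 33 → go right; 57 < 76 → go left. Place as left child of 76.
Insert 18: 18 < 19 → go left. Place as left child of 19.
Insert 94: 94 > 19 → go right; 94 > 33 → go right; 94 > 76 → go right. Place as right child of 76.
Insert 35: 35 > 19 → go right; 35 > 33 → go right; 35 < 76 → go left; 35 < 57 → go left. Place as left child of 57.
Insert 45: 45 > 19 → go right; 45 > 33 → go right; 45 < 76 → go left; 45 < 57 → go left; 45 > 35 → go right. Place as right child of 35.
Insert 16: 16 < 19 → go left; 16 < 18 → go left. Place as left child of 18.
Insert 2: 2 < 19 → go left; 2 < 18 → go left; 2 < 16 → go left. Place as left child of 16.
Insert 36: 36 > 19 → go right; 36 > 33 → go right; 36 < 76 → go left; 36 < 57 → go left; 36 > 35 → go right; 36 < 45 → go left. Place as left child of 45.
Insert 50: 50 > 19 → go right; 50 > 33 → go right; 50 < 76 → go left; 50 < 57 → go left; 50 > 35 → go right; 50 > 45 → go right. Place as right child of 45.
Insert 30: 30 > 19 → go right; 30 < 33 → go left. Place as left child of 33.
Insert 5: 5 < 19 → go left; 5 < 18 → go left; 5 < 16 → go left; 5 > 2 → go right. Place as right child of 2.
Insert 17: 17 < 19 → go left; 17 < 18 → go left; 17 > 16 → go right. Place as right child of 16.
Insert 37: 37 > 19 → go right; 37 > 33 → go right; 37 < 76 → go left; 37 < 57 → go left; 37 > 35 → go right; 37 < 45 → go left; 37 > 36 → go right. Place as right child of 36.
Insert 26: 26 > 19 → go right; 26 < 33 → go left; 26 < 30 → go left. Place as left child of 30.

The deepest node is 37 at depth 7.

7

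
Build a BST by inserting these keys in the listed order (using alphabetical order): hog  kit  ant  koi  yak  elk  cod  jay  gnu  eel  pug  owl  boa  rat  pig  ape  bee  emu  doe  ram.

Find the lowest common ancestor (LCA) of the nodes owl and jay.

kit

Insert hog: tree is empty, so hog becomes the root.
Insert kit: kit > hog → go right. Place as right child of hog.
Insert ant: ant < hog → go left. Place as left child of hog.
Insert koi: koi > hog → go right; koi > kit → go right. Place as right child of kit.
Insert yak: yak > hog → go right; yak > kit → go right; yak > koi → go right. Place as right child of koi.
Insert elk: elk < hog → go left; elk > ant → go right. Place as right child of ant.
Insert cod: cod < hog → go left; cod > ant → go right; cod < elk → go left. Place as left child of elk.
Insert jay: jay > hog → go right; jay < kit → go left. Place as left child of kit.
Insert gnu: gnu < hog → go left; gnu > ant → go right; gnu > elk → go right. Place as right child of elk.
Insert eel: eel < hog → go left; eel > ant → go right; eel < elk → go left; eel > cod → go right. Place as right child of cod.
Insert pug: pug > hog → go right; pug > kit → go right; pug > koi → go right; pug < yak → go left. Place as left child of yak.
Insert owl: owl > hog → go right; owl > kit → go right; owl > koi → go right; owl < yak → go left; owl < pug → go left. Place as left child of pug.
Insert boa: boa < hog → go left; boa > ant → go right; boa < elk → go left; boa < cod → go left. Place as left child of cod.
Insert rat: rat > hog → go right; rat > kit → go right; rat > koi → go right; rat < yak → go left; rat > pug → go right. Place as right child of pug.
Insert pig: pig > hog → go right; pig > kit → go right; pig > koi → go right; pig < yak → go left; pig < pug → go left; pig > owl → go right. Place as right child of owl.
Insert ape: ape < hog → go left; ape > ant → go right; ape < elk → go left; ape < cod → go left; ape < boa → go left. Place as left child of boa.
Insert bee: bee < hog → go left; bee > ant → go right; bee < elk → go left; bee < cod → go left; bee < boa → go left; bee > ape → go right. Place as right child of ape.
Insert emu: emu < hog → go left; emu > ant → go right; emu > elk → go right; emu < gnu → go left. Place as left child of gnu.
Insert doe: doe < hog → go left; doe > ant → go right; doe < elk → go left; doe > cod → go right; doe < eel → go left. Place as left child of eel.
Insert ram: ram > hog → go right; ram > kit → go right; ram > koi → go right; ram < yak → go left; ram > pug → go right; ram < rat → go left. Place as left child of rat.

Path to owl: hog → kit → koi → yak → pug → owl
Path to jay: hog → kit → jay
The paths share a prefix ending at kit, then split left and right.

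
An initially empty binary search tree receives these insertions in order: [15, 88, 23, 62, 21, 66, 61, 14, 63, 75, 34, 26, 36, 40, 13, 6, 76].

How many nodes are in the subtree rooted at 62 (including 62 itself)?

10

Insert 15: tree is empty, so 15 becomes the root.
Insert 88: 88 > 15 → go right. Place as right child of 15.
Insert 23: 23 > 15 → go right; 23 < 88 → go left. Place as left child of 88.
Insert 62: 62 > 15 → go right; 62 < 88 → go left; 62 > 23 → go right. Place as right child of 23.
Insert 21: 21 > 15 → go right; 21 < 88 → go left; 21 < 23 → go left. Place as left child of 23.
Insert 66: 66 > 15 → go right; 66 < 88 → go left; 66 > 23 → go right; 66 > 62 → go right. Place as right child of 62.
Insert 61: 61 > 15 → go right; 61 < 88 → go left; 61 > 23 → go right; 61 < 62 → go left. Place as left child of 62.
Insert 14: 14 < 15 → go left. Place as left child of 15.
Insert 63: 63 > 15 → go right; 63 < 88 → go left; 63 > 23 → go right; 63 > 62 → go right; 63 < 66 → go left. Place as left child of 66.
Insert 75: 75 > 15 → go right; 75 < 88 → go left; 75 > 23 → go right; 75 > 62 → go right; 75 > 66 → go right. Place as right child of 66.
Insert 34: 34 > 15 → go right; 34 < 88 → go left; 34 > 23 → go right; 34 < 62 → go left; 34 < 61 → go left. Place as left child of 61.
Insert 26: 26 > 15 → go right; 26 < 88 → go left; 26 > 23 → go right; 26 < 62 → go left; 26 < 61 → go left; 26 < 34 → go left. Place as left child of 34.
Insert 36: 36 > 15 → go right; 36 < 88 → go left; 36 > 23 → go right; 36 < 62 → go left; 36 < 61 → go left; 36 > 34 → go right. Place as right child of 34.
Insert 40: 40 > 15 → go right; 40 < 88 → go left; 40 > 23 → go right; 40 < 62 → go left; 40 < 61 → go left; 40 > 34 → go right; 40 > 36 → go right. Place as right child of 36.
Insert 13: 13 < 15 → go left; 13 < 14 → go left. Place as left child of 14.
Insert 6: 6 < 15 → go left; 6 < 14 → go left; 6 < 13 → go left. Place as left child of 13.
Insert 76: 76 > 15 → go right; 76 < 88 → go left; 76 > 23 → go right; 76 > 62 → go right; 76 > 66 → go right; 76 > 75 → go right. Place as right child of 75.

Subtree rooted at 62 contains: 62, 61, 34, 26, 36, 40, 66, 63, 75, 76 — 10 nodes.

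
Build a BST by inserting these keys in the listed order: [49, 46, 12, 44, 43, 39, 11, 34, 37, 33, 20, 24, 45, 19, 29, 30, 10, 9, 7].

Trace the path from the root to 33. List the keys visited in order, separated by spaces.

49: root
46: left child of 49 (depth 1)
12: left child of 46 (depth 2)
44: right child of 12 (depth 3)
43: left child of 44 (depth 4)
39: left child of 43 (depth 5)
11: left child of 12 (depth 3)
34: left child of 39 (depth 6)
37: right child of 34 (depth 7)
33: left child of 34 (depth 7)
20: left child of 33 (depth 8)
24: right child of 20 (depth 9)
45: right child of 44 (depth 4)
19: left child of 20 (depth 9)
29: right child of 24 (depth 10)
30: right child of 29 (depth 11)
10: left child of 11 (depth 4)
9: left child of 10 (depth 5)
7: left child of 9 (depth 6)

49 46 12 44 43 39 34 33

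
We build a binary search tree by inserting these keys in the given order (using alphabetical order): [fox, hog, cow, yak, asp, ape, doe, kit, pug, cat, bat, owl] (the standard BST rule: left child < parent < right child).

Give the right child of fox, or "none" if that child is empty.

hog

fox: root
hog: right child of fox (depth 1)
cow: left child of fox (depth 1)
yak: right child of hog (depth 2)
asp: left child of cow (depth 2)
ape: left child of asp (depth 3)
doe: right child of cow (depth 2)
kit: left child of yak (depth 3)
pug: right child of kit (depth 4)
cat: right child of asp (depth 3)
bat: left child of cat (depth 4)
owl: left child of pug (depth 5)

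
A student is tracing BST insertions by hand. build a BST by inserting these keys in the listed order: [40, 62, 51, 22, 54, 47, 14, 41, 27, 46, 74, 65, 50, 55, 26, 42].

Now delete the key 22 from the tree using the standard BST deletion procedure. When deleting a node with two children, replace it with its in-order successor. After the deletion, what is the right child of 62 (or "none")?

74

Insert 40: tree is empty, so 40 becomes the root.
Insert 62: 62 > 40 → go right. Place as right child of 40.
Insert 51: 51 > 40 → go right; 51 < 62 → go left. Place as left child of 62.
Insert 22: 22 < 40 → go left. Place as left child of 40.
Insert 54: 54 > 40 → go right; 54 < 62 → go left; 54 > 51 → go right. Place as right child of 51.
Insert 47: 47 > 40 → go right; 47 < 62 → go left; 47 < 51 → go left. Place as left child of 51.
Insert 14: 14 < 40 → go left; 14 < 22 → go left. Place as left child of 22.
Insert 41: 41 > 40 → go right; 41 < 62 → go left; 41 < 51 → go left; 41 < 47 → go left. Place as left child of 47.
Insert 27: 27 < 40 → go left; 27 > 22 → go right. Place as right child of 22.
Insert 46: 46 > 40 → go right; 46 < 62 → go left; 46 < 51 → go left; 46 < 47 → go left; 46 > 41 → go right. Place as right child of 41.
Insert 74: 74 > 40 → go right; 74 > 62 → go right. Place as right child of 62.
Insert 65: 65 > 40 → go right; 65 > 62 → go right; 65 < 74 → go left. Place as left child of 74.
Insert 50: 50 > 40 → go right; 50 < 62 → go left; 50 < 51 → go left; 50 > 47 → go right. Place as right child of 47.
Insert 55: 55 > 40 → go right; 55 < 62 → go left; 55 > 51 → go right; 55 > 54 → go right. Place as right child of 54.
Insert 26: 26 < 40 → go left; 26 > 22 → go right; 26 < 27 → go left. Place as left child of 27.
Insert 42: 42 > 40 → go right; 42 < 62 → go left; 42 < 51 → go left; 42 < 47 → go left; 42 > 41 → go right; 42 < 46 → go left. Place as left child of 46.

Delete 22 (two children — replace with in-order successor).
After deletion, 62's right child: 74.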